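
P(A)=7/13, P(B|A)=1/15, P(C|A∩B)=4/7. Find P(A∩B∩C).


P(A∩B∩C) = P(A) * P(B|A) * P(C|A∩B)
= 7/13 * 1/15 * 4/7
= 7/195 * 4/7 = 4/195

4/195


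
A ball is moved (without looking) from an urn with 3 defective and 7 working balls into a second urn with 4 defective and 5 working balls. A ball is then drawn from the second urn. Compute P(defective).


P(transfer defective) = 3/10; P(transfer working) = 7/10
If defective transferred: Urn II has 5 defective of 10, so P(defective|defective moved) = 1/2
If working transferred: Urn II has 4 defective of 10, so P(defective|working moved) = 2/5
By total probability: P(defective) = 3/10*1/2 + 7/10*2/5 = 43/100

43/100


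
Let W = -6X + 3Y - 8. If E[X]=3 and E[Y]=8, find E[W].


E[-6X + 3Y - 8] = -6*E[X] + 3*E[Y] - 8
= (-6)*(3) + (3)*(8) + (-8)
= -18 + 24 - 8 = -2

-2


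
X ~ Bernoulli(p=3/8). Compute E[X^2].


For Bernoulli: X in {0,1}
E[X^2] = 0^2*(1-3/8) + 1^2*3/8 = 3/8

3/8


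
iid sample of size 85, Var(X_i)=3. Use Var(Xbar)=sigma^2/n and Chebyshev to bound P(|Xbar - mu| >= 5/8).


Var(Xbar) = Var(X)/n = 3/85
Chebyshev: P(|Xbar-mu| >= 5/8) <= Var(Xbar)/(5/8)^2 = (3/85)/(25/64) = 192/2125

192/2125


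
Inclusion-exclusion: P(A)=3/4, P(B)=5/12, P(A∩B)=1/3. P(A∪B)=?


P(A∪B) = P(A) + P(B) - P(A∩B)
= 3/4 + 5/12 - 1/3 = 5/6

5/6


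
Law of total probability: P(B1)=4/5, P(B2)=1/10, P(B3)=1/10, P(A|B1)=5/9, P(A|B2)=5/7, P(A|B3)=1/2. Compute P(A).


P(A) = P(A|B1)P(B1) + P(A|B2)P(B2) + P(A|B3)P(B3)
= 5/9*4/5 + 5/7*1/10 + 1/2*1/10
= 4/9 + 1/14 + 1/20 = 713/1260

713/1260


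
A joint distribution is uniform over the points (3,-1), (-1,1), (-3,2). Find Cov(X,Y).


E[X]=-1/3, E[Y]=2/3, E[XY]=-10/3
Cov(X,Y) = E[XY] - E[X]E[Y] = -10/3 + 1/3*2/3 = -28/9

-28/9


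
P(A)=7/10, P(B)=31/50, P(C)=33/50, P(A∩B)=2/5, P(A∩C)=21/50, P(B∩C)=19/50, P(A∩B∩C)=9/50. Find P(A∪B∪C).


P(A∪B∪C) = P(A)+P(B)+P(C) - P(AB)-P(AC)-P(BC) + P(ABC)
= 7/10+31/50+33/50 - 2/5-21/50-19/50 + 9/50
= 24/25

24/25


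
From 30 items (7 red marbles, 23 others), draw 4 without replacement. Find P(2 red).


P(X=2) = C(7,2)*C(23,2) / C(30,4)
= 21*253 / 27405
= 5313/27405 = 253/1305

253/1305


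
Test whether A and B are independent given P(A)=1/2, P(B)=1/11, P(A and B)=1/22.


P(A)*P(B) = 1/2*1/11 = 1/22
P(A∩B) = 1/22, which equals P(A)P(B), so independent

Yes, A and B are independent


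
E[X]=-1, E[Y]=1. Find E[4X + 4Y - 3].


E[4X + 4Y - 3] = 4*E[X] + 4*E[Y] - 3
= (4)*(-1) + (4)*(1) + (-3)
= -4 + 4 - 3 = -3

-3


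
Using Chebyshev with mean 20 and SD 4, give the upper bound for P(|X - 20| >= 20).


k = 20/4 = 5
Chebyshev: P(|X-mu| >= k*sigma) <= 1/k^2 = 1/5^2 = 1/25

1/25


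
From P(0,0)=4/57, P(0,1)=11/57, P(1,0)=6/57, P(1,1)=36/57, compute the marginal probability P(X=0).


P(X=0) = P(0,0)+P(0,1) = 4/57 + 11/57 = 15/57 = 5/19

5/19


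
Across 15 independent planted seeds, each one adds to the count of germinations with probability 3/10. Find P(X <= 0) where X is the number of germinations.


P(X<=0) = P(X=0)
= 4747561509943/1000000000000000
= 4747561509943/1000000000000000

4747561509943/1000000000000000


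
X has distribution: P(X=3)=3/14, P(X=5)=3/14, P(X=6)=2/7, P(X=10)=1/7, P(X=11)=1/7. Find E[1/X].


E[1/X] = sum(g(x)*P(x))
= 1/3*3/14 + 1/5*3/14 + 1/6*2/7 + 1/10*1/7 + 1/11*1/7
= 437/2310

437/2310


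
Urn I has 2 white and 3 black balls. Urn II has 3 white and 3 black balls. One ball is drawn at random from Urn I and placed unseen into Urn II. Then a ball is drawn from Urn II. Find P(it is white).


P(transfer white) = 2/5; P(transfer black) = 3/5
If white transferred: Urn II has 4 white of 7, so P(white|white moved) = 4/7
If black transferred: Urn II has 3 white of 7, so P(white|black moved) = 3/7
By total probability: P(white) = 2/5*4/7 + 3/5*3/7 = 17/35

17/35


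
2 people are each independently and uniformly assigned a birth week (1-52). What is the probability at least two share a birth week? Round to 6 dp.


P(all different) = prod((52-i)/52 for i=0..1) = 0.980769
P(at least one match) = 1 - 0.980769 = 0.019231

0.019231


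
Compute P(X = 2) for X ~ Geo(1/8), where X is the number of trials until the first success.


P(X=2) = (1-p)^1 * p = (7/8)^1 * 1/8
= 7/8 * 1/8 = 7/64

7/64


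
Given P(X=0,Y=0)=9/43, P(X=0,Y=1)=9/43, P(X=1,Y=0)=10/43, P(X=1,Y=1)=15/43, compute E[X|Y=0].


P(Y=0) = 19/43
E[X|Y=0] = (0*9 + 1*10)/19 = 10/19

10/19


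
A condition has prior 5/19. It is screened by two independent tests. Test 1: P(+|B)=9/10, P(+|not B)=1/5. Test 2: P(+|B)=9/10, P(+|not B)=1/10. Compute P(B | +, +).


After test 1: P(+) = 9/10*5/19 + 1/5*14/19 = 73/190
P(B|+) = (9/38)/(73/190) = 45/73
After test 2 (use post1 as new prior): P(+) = 9/10*45/73 + 1/10*28/73 = 433/730
P(B|+,+) = (81/146)/(433/730) = 405/433

405/433


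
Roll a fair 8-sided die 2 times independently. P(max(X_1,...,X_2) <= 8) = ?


P(max <= 8) = P(all X_i <= 8) = (P(X_1 <= 8))^2
= (8/8)^2 = 1^2 = 1

1


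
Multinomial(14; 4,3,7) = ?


14! = 87178291200
Denominator: 4!=24 * 3!=6 * 7!=5040
Coefficient = 87178291200 / 725760 = 120120

120120


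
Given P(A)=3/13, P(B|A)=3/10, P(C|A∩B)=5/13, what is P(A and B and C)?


P(A∩B∩C) = P(A) * P(B|A) * P(C|A∩B)
= 3/13 * 3/10 * 5/13
= 9/130 * 5/13 = 9/338

9/338


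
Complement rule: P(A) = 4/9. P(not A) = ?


P(A') = 1 - P(A) = 1 - 4/9 = 5/9

5/9


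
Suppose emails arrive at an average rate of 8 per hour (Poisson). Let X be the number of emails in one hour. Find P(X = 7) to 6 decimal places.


P(X=7) = e^(-8) * 8^7 / 7!
≈ 0.0003354626279 * 2097152 / 5040
≈ 0.139587

0.139587


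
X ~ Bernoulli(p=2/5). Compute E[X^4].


For Bernoulli: X in {0,1}
E[X^4] = 0^4*(1-2/5) + 1^4*2/5 = 2/5

2/5


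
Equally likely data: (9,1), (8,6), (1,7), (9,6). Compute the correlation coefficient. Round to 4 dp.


Cov(X,Y) = -4.2500, Var(X) = 11.1875, Var(Y) = 5.5000
rho = Cov/(sqrt(VarX)*sqrt(VarY)) = -0.5418

-0.5418


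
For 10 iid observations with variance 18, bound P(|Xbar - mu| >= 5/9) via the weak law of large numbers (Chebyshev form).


Var(Xbar) = Var(X)/n = 18/10
Chebyshev: P(|Xbar-mu| >= 5/9) <= Var(Xbar)/(5/9)^2 = (9/5)/(25/81) = 729/125
Bound exceeds 1, so trivial bound: 1

1


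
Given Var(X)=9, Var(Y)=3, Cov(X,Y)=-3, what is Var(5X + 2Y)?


Var(5X + 2Y) = 5^2*Var(X) + 2^2*Var(Y) + 2*5*2*Cov(X,Y)
= 25*9 + 4*3 + 20*(-3)
= 225 + 12 - 60 = 177

177


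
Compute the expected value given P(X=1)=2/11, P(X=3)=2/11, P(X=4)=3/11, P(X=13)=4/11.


E[X] = sum(x * P(x))
= 1*2/11 + 3*2/11 + 4*3/11 + 13*4/11
= 72/11

72/11


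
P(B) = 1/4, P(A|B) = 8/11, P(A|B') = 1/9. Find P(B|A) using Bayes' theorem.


P(A) = P(A|B)P(B) + P(A|B')P(B') = 8/11*1/4 + 1/9*3/4 = 35/132
P(B|A) = P(A|B)P(B)/P(A) = (2/11)/(35/132) = 24/35

24/35


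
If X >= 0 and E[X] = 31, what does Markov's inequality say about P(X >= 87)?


Markov: P(X >= a) <= E[X]/a
P(X >= 87) <= 31/87

31/87


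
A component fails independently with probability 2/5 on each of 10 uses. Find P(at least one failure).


P(at least one) = 1 - P(none)
P(none) = (1 - 2/5)^10 = (3/5)^10 = 59049/9765625
P(at least one) = 1 - 59049/9765625 = 9706576/9765625

9706576/9765625


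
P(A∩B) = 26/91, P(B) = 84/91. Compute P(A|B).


P(A|B) = P(A∩B)/P(B) = (26/91)/(84/91) = 26/84 = 13/42

13/42


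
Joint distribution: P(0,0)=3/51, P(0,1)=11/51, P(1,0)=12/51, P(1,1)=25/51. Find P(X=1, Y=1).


Read from table: P(X=1, Y=1) = 25/51

25/51


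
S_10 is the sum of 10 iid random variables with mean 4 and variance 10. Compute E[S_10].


E[S_n] = n*E[X_1] = 10*4 = 40

40


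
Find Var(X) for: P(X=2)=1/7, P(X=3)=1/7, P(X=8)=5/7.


E[X] = 45/7, E[X^2] = 333/7
Var(X) = E[X^2] - (E[X])^2 = 333/7 - (45/7)^2 = 306/49

306/49


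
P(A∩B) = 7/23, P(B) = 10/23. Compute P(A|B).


P(A|B) = P(A∩B)/P(B) = (7/23)/(10/23) = 7/10

7/10


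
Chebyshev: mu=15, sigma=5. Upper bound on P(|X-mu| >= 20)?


k = 20/5 = 4
Chebyshev: P(|X-mu| >= k*sigma) <= 1/k^2 = 1/4^2 = 1/16

1/16


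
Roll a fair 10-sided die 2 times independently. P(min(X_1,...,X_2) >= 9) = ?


P(min >= 9) = P(all X_i >= 9) = (P(X_1 >= 9))^2
= (2/10)^2 = (1/5)^2 = 1/25

1/25


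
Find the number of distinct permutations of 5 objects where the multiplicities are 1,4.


5! = 120
Denominator: 1!=1 * 4!=24
Coefficient = 120 / 24 = 5

5


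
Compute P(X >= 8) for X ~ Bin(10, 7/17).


P(X>=8) = P(X=8) + P(X=9) + P(X=10)
= 25941604500/2015993900449 + 4035360700/2015993900449 + 282475249/2015993900449
= 30259440449/2015993900449

30259440449/2015993900449


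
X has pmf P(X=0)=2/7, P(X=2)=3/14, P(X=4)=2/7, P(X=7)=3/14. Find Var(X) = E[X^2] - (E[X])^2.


E[X] = 43/14, E[X^2] = 223/14
Var(X) = E[X^2] - (E[X])^2 = 223/14 - (43/14)^2 = 1273/196

1273/196


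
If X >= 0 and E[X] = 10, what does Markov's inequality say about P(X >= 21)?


Markov: P(X >= a) <= E[X]/a
P(X >= 21) <= 10/21

10/21


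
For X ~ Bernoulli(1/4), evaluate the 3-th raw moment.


For Bernoulli: X in {0,1}
E[X^3] = 0^3*(1-1/4) + 1^3*1/4 = 1/4

1/4


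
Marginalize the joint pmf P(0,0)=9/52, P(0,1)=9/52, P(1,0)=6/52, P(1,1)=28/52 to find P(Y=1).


P(Y=1) = P(0,1)+P(1,1) = 9/52 + 28/52 = 37/52

37/52


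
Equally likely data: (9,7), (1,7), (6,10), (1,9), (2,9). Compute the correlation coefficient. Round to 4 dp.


Cov(X,Y) = -0.5200, Var(X) = 10.1600, Var(Y) = 1.4400
rho = Cov/(sqrt(VarX)*sqrt(VarY)) = -0.1359

-0.1359


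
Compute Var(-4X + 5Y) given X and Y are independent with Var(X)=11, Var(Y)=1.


Independence => Cov(X,Y)=0
Var(-4X + 5Y) = (-4)^2*Var(X) + 5^2*Var(Y)
= 16*11 + 25*1 = 201

201


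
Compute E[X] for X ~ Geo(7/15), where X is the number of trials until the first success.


For geometric (trials until first success), E[X] = 1/p = 1/(7/15) = 15/7

15/7


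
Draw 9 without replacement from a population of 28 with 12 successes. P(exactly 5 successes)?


P(X=5) = C(12,5)*C(16,4) / C(28,9)
= 792*1820 / 6906900
= 1441440/6906900 = 24/115

24/115


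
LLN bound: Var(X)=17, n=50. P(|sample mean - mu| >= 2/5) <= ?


Var(Xbar) = Var(X)/n = 17/50
Chebyshev: P(|Xbar-mu| >= 2/5) <= Var(Xbar)/(2/5)^2 = (17/50)/(4/25) = 17/8
Bound exceeds 1, so trivial bound: 1

1


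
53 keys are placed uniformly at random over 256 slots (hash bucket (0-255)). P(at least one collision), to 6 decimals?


P(all different) = prod((256-i)/256 for i=0..52) = 0.003046
P(at least one match) = 1 - 0.003046 = 0.996954

0.996954


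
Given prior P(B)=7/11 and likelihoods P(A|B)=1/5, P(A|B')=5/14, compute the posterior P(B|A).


P(A) = P(A|B)P(B) + P(A|B')P(B') = 1/5*7/11 + 5/14*4/11 = 9/35
P(B|A) = P(A|B)P(B)/P(A) = (7/55)/(9/35) = 49/99

49/99


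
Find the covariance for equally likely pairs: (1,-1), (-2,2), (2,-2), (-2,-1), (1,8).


E[X]=0, E[Y]=6/5, E[XY]=1/5
Cov(X,Y) = E[XY] - E[X]E[Y] = 1/5 - 0*6/5 = 1/5

1/5


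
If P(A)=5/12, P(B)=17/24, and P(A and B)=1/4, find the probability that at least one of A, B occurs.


P(A∪B) = P(A) + P(B) - P(A∩B)
= 5/12 + 17/24 - 1/4 = 7/8

7/8


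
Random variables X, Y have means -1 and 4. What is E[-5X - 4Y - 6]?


E[-5X - 4Y - 6] = -5*E[X] - 4*E[Y] - 6
= (-5)*(-1) + (-4)*(4) + (-6)
= 5 - 16 - 6 = -17

-17


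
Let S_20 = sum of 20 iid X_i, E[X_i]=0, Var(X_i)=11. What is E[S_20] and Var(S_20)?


E[S_n] = n*mu = 20*0 = 0
Var(S_n) = n*sigma^2 = 20*11 = 220

E[S_20]=0, Var(S_20)=220


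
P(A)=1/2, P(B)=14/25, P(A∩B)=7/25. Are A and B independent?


P(A)*P(B) = 1/2*14/25 = 7/25
P(A∩B) = 7/25, which equals P(A)P(B), so independent

Yes, A and B are independent


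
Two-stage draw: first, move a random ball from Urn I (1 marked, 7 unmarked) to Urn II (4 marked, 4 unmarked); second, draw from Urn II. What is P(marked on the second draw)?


P(transfer marked) = 1/8; P(transfer unmarked) = 7/8
If marked transferred: Urn II has 5 marked of 9, so P(marked|marked moved) = 5/9
If unmarked transferred: Urn II has 4 marked of 9, so P(marked|unmarked moved) = 4/9
By total probability: P(marked) = 1/8*5/9 + 7/8*4/9 = 11/24

11/24


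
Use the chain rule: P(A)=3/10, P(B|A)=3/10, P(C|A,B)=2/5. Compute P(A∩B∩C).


P(A∩B∩C) = P(A) * P(B|A) * P(C|A∩B)
= 3/10 * 3/10 * 2/5
= 9/100 * 2/5 = 9/250

9/250


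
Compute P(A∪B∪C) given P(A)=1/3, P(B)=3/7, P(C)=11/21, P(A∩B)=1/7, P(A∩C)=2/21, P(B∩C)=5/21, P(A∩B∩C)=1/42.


P(A∪B∪C) = P(A)+P(B)+P(C) - P(AB)-P(AC)-P(BC) + P(ABC)
= 1/3+3/7+11/21 - 1/7-2/21-5/21 + 1/42
= 5/6

5/6


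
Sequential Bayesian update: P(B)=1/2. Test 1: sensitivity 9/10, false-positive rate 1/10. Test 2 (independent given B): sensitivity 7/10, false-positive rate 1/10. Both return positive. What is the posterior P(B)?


After test 1: P(+) = 9/10*1/2 + 1/10*1/2 = 1/2
P(B|+) = (9/20)/(1/2) = 9/10
After test 2 (use post1 as new prior): P(+) = 7/10*9/10 + 1/10*1/10 = 16/25
P(B|+,+) = (63/100)/(16/25) = 63/64

63/64


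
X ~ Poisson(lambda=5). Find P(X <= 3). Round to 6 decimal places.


P(X<=3) = e^(-5)*5^0/0! + e^(-5)*5^1/1! + e^(-5)*5^2/2! + e^(-5)*5^3/3!
≈ 0.0067379470 + 0.0336897350 + 0.0842243375 + 0.1403738958
= 0.2650259153
≈ 0.265026

0.265026


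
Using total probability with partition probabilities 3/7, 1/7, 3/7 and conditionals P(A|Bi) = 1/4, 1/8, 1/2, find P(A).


P(A) = P(A|B1)P(B1) + P(A|B2)P(B2) + P(A|B3)P(B3)
= 1/4*3/7 + 1/8*1/7 + 1/2*3/7
= 3/28 + 1/56 + 3/14 = 19/56

19/56


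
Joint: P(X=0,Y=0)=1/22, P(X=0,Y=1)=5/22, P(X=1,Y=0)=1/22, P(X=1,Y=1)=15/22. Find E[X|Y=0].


P(Y=0) = 2/22
E[X|Y=0] = (0*1 + 1*1)/2 = 1/2

1/2


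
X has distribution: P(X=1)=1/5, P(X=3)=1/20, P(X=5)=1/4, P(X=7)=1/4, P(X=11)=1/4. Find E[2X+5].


E[2X+5] = sum(g(x)*P(x))
= 7*1/5 + 11*1/20 + 15*1/4 + 19*1/4 + 27*1/4
= 86/5

86/5


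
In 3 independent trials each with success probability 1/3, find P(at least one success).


P(at least one) = 1 - P(none)
P(none) = (1 - 1/3)^3 = (2/3)^3 = 8/27
P(at least one) = 1 - 8/27 = 19/27

19/27


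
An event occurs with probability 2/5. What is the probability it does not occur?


P(A') = 1 - P(A) = 1 - 2/5 = 3/5

3/5


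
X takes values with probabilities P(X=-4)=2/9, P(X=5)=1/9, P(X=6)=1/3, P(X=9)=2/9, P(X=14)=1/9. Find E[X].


E[X] = sum(x * P(x))
= -4*2/9 + 5*1/9 + 6*1/3 + 9*2/9 + 14*1/9
= 47/9

47/9


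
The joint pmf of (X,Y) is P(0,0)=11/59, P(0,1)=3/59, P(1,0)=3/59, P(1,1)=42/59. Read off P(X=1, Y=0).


Read from table: P(X=1, Y=0) = 3/59

3/59


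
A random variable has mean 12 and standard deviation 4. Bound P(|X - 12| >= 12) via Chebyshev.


k = 12/4 = 3
Chebyshev: P(|X-mu| >= k*sigma) <= 1/k^2 = 1/3^2 = 1/9

1/9


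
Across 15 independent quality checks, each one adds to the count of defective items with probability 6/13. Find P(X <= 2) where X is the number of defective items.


P(X<=2) = P(X=0) + P(X=1) + P(X=2)
= 4747561509943/51185893014090757 + 61040076556410/51185893014090757 + 366240459338460/51185893014090757
= 33232930569601/3937376385699289

33232930569601/3937376385699289


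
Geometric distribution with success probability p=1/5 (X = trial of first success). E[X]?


For geometric (trials until first success), E[X] = 1/p = 1/(1/5) = 5

5


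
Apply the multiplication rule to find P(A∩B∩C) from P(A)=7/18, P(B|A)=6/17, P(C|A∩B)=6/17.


P(A∩B∩C) = P(A) * P(B|A) * P(C|A∩B)
= 7/18 * 6/17 * 6/17
= 7/51 * 6/17 = 14/289

14/289


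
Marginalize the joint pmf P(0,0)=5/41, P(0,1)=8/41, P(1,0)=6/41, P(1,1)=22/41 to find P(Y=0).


P(Y=0) = P(0,0)+P(1,0) = 5/41 + 6/41 = 11/41

11/41


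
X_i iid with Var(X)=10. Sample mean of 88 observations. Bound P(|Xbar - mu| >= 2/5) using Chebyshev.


Var(Xbar) = Var(X)/n = 10/88
Chebyshev: P(|Xbar-mu| >= 2/5) <= Var(Xbar)/(2/5)^2 = (5/44)/(4/25) = 125/176

125/176


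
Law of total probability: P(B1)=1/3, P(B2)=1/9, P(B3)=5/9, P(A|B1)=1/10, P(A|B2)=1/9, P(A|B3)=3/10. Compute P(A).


P(A) = P(A|B1)P(B1) + P(A|B2)P(B2) + P(A|B3)P(B3)
= 1/10*1/3 + 1/9*1/9 + 3/10*5/9
= 1/30 + 1/81 + 1/6 = 86/405

86/405


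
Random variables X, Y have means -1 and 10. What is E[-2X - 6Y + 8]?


E[-2X - 6Y + 8] = -2*E[X] - 6*E[Y] + 8
= (-2)*(-1) + (-6)*(10) + (8)
= 2 - 60 + 8 = -50

-50


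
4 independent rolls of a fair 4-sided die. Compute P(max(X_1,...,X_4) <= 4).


P(max <= 4) = P(all X_i <= 4) = (P(X_1 <= 4))^4
= (4/4)^4 = 1^4 = 1

1


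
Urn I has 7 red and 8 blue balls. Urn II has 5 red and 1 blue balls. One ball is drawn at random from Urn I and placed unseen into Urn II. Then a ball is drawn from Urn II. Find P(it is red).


P(transfer red) = 7/15; P(transfer blue) = 8/15
If red transferred: Urn II has 6 red of 7, so P(red|red moved) = 6/7
If blue transferred: Urn II has 5 red of 7, so P(red|blue moved) = 5/7
By total probability: P(red) = 7/15*6/7 + 8/15*5/7 = 82/105

82/105


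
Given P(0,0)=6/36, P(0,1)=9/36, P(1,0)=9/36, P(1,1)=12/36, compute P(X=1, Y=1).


Read from table: P(X=1, Y=1) = 12/36 = 1/3

1/3


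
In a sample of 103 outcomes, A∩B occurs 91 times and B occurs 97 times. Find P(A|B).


P(A|B) = P(A∩B)/P(B) = (91/103)/(97/103) = 91/97

91/97


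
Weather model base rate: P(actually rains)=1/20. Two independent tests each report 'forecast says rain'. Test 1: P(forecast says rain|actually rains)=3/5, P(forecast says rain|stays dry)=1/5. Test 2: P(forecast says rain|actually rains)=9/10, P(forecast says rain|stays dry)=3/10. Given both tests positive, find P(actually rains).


After test 1: P(+) = 3/5*1/20 + 1/5*19/20 = 11/50
P(B|+) = (3/100)/(11/50) = 3/22
After test 2 (use post1 as new prior): P(+) = 9/10*3/22 + 3/10*19/22 = 21/55
P(B|+,+) = (27/220)/(21/55) = 9/28

9/28


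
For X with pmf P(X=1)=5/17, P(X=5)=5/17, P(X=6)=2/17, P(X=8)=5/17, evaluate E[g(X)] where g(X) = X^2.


E[X^2] = sum(g(x)*P(x))
= 1*5/17 + 25*5/17 + 36*2/17 + 64*5/17
= 522/17

522/17


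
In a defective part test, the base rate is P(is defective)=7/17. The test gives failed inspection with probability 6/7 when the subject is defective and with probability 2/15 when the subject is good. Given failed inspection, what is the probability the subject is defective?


P(A) = P(A|B)P(B) + P(A|B')P(B') = 6/7*7/17 + 2/15*10/17 = 22/51
P(B|A) = P(A|B)P(B)/P(A) = (6/17)/(22/51) = 9/11

9/11


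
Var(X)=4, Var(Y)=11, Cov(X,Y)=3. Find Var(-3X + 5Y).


Var(-3X + 5Y) = (-3)^2*Var(X) + 5^2*Var(Y) + 2*(-3)*5*Cov(X,Y)
= 9*4 + 25*11 - 30*3
= 36 + 275 - 90 = 221

221


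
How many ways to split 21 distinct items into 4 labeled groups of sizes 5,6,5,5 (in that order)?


21! = 51090942171709440000
Denominator: 5!=120 * 6!=720 * 5!=120 * 5!=120
Coefficient = 51090942171709440000 / 1244160000 = 41064607584

41064607584


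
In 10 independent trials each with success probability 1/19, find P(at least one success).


P(at least one) = 1 - P(none)
P(none) = (1 - 1/19)^10 = (18/19)^10 = 3570467226624/6131066257801
P(at least one) = 1 - 3570467226624/6131066257801 = 2560599031177/6131066257801

2560599031177/6131066257801


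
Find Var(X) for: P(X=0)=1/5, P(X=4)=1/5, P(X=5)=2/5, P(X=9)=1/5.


E[X] = 23/5, E[X^2] = 147/5
Var(X) = E[X^2] - (E[X])^2 = 147/5 - (23/5)^2 = 206/25

206/25


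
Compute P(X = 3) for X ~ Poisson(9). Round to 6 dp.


P(X=3) = e^(-9) * 9^3 / 3!
≈ 0.0001234098041 * 729 / 6
≈ 0.014994

0.014994


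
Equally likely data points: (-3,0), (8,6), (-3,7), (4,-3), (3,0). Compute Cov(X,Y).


E[X]=9/5, E[Y]=2, E[XY]=3
Cov(X,Y) = E[XY] - E[X]E[Y] = 3 - 9/5*2 = -3/5

-3/5


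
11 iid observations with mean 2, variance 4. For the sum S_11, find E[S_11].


E[S_n] = n*E[X_1] = 11*2 = 22

22


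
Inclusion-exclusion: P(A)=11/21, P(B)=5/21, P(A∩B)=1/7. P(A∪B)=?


P(A∪B) = P(A) + P(B) - P(A∩B)
= 11/21 + 5/21 - 1/7 = 13/21

13/21


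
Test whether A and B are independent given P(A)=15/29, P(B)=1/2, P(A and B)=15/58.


P(A)*P(B) = 15/29*1/2 = 15/58
P(A∩B) = 15/58, which equals P(A)P(B), so independent

Yes, A and B are independent


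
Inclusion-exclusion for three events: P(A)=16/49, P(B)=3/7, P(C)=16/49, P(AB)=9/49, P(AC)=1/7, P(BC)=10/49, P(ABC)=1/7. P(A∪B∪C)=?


P(A∪B∪C) = P(A)+P(B)+P(C) - P(AB)-P(AC)-P(BC) + P(ABC)
= 16/49+3/7+16/49 - 9/49-1/7-10/49 + 1/7
= 34/49

34/49


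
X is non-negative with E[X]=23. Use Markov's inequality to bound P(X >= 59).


Markov: P(X >= a) <= E[X]/a
P(X >= 59) <= 23/59

23/59


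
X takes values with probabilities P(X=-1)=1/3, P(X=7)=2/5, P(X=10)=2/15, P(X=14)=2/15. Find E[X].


E[X] = sum(x * P(x))
= -1*1/3 + 7*2/5 + 10*2/15 + 14*2/15
= 17/3

17/3


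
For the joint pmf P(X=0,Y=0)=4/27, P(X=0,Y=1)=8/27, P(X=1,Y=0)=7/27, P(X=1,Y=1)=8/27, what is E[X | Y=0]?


P(Y=0) = 11/27
E[X|Y=0] = (0*4 + 1*7)/11 = 7/11

7/11


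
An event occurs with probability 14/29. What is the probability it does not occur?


P(A') = 1 - P(A) = 1 - 14/29 = 15/29

15/29


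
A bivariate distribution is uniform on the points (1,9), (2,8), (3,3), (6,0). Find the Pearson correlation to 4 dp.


Cov(X,Y) = -6.5000, Var(X) = 3.5000, Var(Y) = 13.5000
rho = Cov/(sqrt(VarX)*sqrt(VarY)) = -0.9456

-0.9456


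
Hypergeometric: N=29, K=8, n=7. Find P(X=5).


P(X=5) = C(8,5)*C(21,2) / C(29,7)
= 56*210 / 1560780
= 11760/1560780 = 196/26013

196/26013


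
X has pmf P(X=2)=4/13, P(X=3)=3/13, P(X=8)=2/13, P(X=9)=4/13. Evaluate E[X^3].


E[X^3] = sum(x^3 * P(x))
= 8*4/13 + 27*3/13 + 512*2/13 + 729*4/13
= 4053/13

4053/13


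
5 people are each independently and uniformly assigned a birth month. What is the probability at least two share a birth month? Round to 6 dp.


P(all different) = prod((12-i)/12 for i=0..4) = 0.381944
P(at least one match) = 1 - 0.381944 = 0.618056

0.618056


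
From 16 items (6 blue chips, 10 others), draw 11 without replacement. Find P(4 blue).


P(X=4) = C(6,4)*C(10,7) / C(16,11)
= 15*120 / 4368
= 1800/4368 = 75/182

75/182


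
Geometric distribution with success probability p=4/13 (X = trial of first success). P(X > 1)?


P(X > 1) = P(first 1 trials all fail) = (1-p)^1 = (9/13)^1 = 9/13

9/13


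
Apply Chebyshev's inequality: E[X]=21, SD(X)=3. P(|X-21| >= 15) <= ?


k = 15/3 = 5
Chebyshev: P(|X-mu| >= k*sigma) <= 1/k^2 = 1/5^2 = 1/25

1/25


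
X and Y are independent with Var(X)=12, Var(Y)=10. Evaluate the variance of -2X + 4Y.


Independence => Cov(X,Y)=0
Var(-2X + 4Y) = (-2)^2*Var(X) + 4^2*Var(Y)
= 4*12 + 16*10 = 208

208


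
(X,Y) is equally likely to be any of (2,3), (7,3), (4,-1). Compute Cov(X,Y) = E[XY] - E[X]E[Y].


E[X]=13/3, E[Y]=5/3, E[XY]=23/3
Cov(X,Y) = E[XY] - E[X]E[Y] = 23/3 - 13/3*5/3 = 4/9

4/9


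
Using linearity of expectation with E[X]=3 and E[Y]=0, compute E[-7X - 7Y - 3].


E[-7X - 7Y - 3] = -7*E[X] - 7*E[Y] - 3
= (-7)*(3) + (-7)*(0) + (-3)
= -21 + 0 - 3 = -24

-24


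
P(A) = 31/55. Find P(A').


P(A') = 1 - P(A) = 1 - 31/55 = 24/55

24/55


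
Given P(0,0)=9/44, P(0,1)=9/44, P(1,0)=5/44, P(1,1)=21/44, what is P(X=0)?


P(X=0) = P(0,0)+P(0,1) = 9/44 + 9/44 = 18/44 = 9/22

9/22


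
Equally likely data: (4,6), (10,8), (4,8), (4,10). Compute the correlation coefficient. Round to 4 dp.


Cov(X,Y) = 0.0000, Var(X) = 6.7500, Var(Y) = 2.0000
rho = Cov/(sqrt(VarX)*sqrt(VarY)) = 0.0000

0.0000


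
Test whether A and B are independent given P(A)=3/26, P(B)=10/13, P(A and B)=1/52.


P(A)*P(B) = 3/26*10/13 = 15/169
P(A∩B) = 1/52 != 15/169, so not independent

No, A and B are not independent


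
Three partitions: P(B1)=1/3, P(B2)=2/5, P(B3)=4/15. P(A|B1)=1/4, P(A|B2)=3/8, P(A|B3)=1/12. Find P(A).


P(A) = P(A|B1)P(B1) + P(A|B2)P(B2) + P(A|B3)P(B3)
= 1/4*1/3 + 3/8*2/5 + 1/12*4/15
= 1/12 + 3/20 + 1/45 = 23/90

23/90


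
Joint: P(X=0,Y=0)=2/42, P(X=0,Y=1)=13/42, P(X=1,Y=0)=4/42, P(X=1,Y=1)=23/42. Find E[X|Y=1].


P(Y=1) = 36/42
E[X|Y=1] = (0*13 + 1*23)/36 = 23/36

23/36


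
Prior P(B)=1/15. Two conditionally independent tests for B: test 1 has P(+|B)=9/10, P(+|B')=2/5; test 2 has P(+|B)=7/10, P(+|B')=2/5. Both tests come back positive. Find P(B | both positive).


After test 1: P(+) = 9/10*1/15 + 2/5*14/15 = 13/30
P(B|+) = (3/50)/(13/30) = 9/65
After test 2 (use post1 as new prior): P(+) = 7/10*9/65 + 2/5*56/65 = 287/650
P(B|+,+) = (63/650)/(287/650) = 9/41

9/41


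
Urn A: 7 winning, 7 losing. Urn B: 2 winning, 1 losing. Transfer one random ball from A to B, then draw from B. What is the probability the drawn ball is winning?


P(transfer winning) = 7/14 = 1/2; P(transfer losing) = 1/2
If winning transferred: Urn II has 3 winning of 4, so P(winning|winning moved) = 3/4
If losing transferred: Urn II has 2 winning of 4, so P(winning|losing moved) = 1/2
By total probability: P(winning) = 1/2*3/4 + 1/2*1/2 = 5/8

5/8


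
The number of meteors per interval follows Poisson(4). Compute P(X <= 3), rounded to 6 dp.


P(X<=3) = e^(-4)*4^0/0! + e^(-4)*4^1/1! + e^(-4)*4^2/2! + e^(-4)*4^3/3!
≈ 0.0183156389 + 0.0732625556 + 0.1465251111 + 0.1953668148
= 0.4334701204
≈ 0.433470

0.433470


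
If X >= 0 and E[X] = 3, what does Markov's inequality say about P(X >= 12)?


Markov: P(X >= a) <= E[X]/a
P(X >= 12) <= 3/12 = 1/4

1/4


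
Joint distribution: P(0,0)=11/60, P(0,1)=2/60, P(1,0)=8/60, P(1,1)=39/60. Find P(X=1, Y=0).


Read from table: P(X=1, Y=0) = 8/60 = 2/15

2/15


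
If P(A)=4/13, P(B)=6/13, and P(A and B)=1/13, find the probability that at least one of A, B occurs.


P(A∪B) = P(A) + P(B) - P(A∩B)
= 4/13 + 6/13 - 1/13 = 9/13

9/13


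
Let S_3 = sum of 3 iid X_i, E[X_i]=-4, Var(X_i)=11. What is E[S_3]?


E[S_n] = n*E[X_1] = 3*-4 = -12

-12


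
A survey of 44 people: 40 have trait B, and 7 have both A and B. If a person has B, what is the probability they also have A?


P(A|B) = P(A∩B)/P(B) = (7/44)/(40/44) = 7/40

7/40


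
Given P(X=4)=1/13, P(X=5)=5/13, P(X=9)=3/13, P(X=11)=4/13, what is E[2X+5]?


E[2X+5] = sum(g(x)*P(x))
= 13*1/13 + 15*5/13 + 23*3/13 + 27*4/13
= 265/13

265/13


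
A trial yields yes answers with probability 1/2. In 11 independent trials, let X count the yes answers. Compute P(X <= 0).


P(X<=0) = P(X=0)
= 1/2048
= 1/2048

1/2048


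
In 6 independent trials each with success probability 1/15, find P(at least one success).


P(at least one) = 1 - P(none)
P(none) = (1 - 1/15)^6 = (14/15)^6 = 7529536/11390625
P(at least one) = 1 - 7529536/11390625 = 3861089/11390625

3861089/11390625


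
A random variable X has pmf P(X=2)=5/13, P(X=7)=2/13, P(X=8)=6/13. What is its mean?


E[X] = sum(x * P(x))
= 2*5/13 + 7*2/13 + 8*6/13
= 72/13

72/13


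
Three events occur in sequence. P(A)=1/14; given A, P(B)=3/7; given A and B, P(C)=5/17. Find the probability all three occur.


P(A∩B∩C) = P(A) * P(B|A) * P(C|A∩B)
= 1/14 * 3/7 * 5/17
= 3/98 * 5/17 = 15/1666

15/1666


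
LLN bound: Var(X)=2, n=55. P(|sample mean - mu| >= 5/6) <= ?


Var(Xbar) = Var(X)/n = 2/55
Chebyshev: P(|Xbar-mu| >= 5/6) <= Var(Xbar)/(5/6)^2 = (2/55)/(25/36) = 72/1375

72/1375


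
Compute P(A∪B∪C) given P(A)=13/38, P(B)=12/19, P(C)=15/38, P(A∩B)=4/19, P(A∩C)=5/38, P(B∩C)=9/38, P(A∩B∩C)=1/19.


P(A∪B∪C) = P(A)+P(B)+P(C) - P(AB)-P(AC)-P(BC) + P(ABC)
= 13/38+12/19+15/38 - 4/19-5/38-9/38 + 1/19
= 16/19

16/19


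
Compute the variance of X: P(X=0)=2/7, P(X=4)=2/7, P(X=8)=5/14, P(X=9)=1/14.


E[X] = 65/14, E[X^2] = 465/14
Var(X) = E[X^2] - (E[X])^2 = 465/14 - (65/14)^2 = 2285/196

2285/196


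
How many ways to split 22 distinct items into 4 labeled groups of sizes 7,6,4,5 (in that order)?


22! = 1124000727777607680000
Denominator: 7!=5040 * 6!=720 * 4!=24 * 5!=120
Coefficient = 1124000727777607680000 / 10450944000 = 107550162720

107550162720


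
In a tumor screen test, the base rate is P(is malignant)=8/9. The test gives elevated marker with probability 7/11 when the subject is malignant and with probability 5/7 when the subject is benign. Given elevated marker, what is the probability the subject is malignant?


P(A) = P(A|B)P(B) + P(A|B')P(B') = 7/11*8/9 + 5/7*1/9 = 149/231
P(B|A) = P(A|B)P(B)/P(A) = (56/99)/(149/231) = 392/447

392/447


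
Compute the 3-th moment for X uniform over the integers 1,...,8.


E[X^3] = (1/8) * sum(x^3 for x=1..8)
= 1296/8 = 162

162


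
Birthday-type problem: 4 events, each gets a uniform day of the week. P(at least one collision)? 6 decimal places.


P(all different) = prod((7-i)/7 for i=0..3) = 0.349854
P(at least one match) = 1 - 0.349854 = 0.650146

0.650146


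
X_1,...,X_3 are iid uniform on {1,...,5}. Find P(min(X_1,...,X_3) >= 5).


P(min >= 5) = P(all X_i >= 5) = (P(X_1 >= 5))^3
= (1/5)^3 = 1/125

1/125


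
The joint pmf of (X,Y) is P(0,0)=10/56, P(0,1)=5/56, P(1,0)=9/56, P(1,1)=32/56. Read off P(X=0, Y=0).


Read from table: P(X=0, Y=0) = 10/56 = 5/28

5/28


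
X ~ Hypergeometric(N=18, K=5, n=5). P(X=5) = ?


P(X=5) = C(5,5)*C(13,0) / C(18,5)
= 1*1 / 8568
= 1/8568

1/8568


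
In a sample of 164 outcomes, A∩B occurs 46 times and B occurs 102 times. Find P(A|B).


P(A|B) = P(A∩B)/P(B) = (46/164)/(102/164) = 46/102 = 23/51

23/51


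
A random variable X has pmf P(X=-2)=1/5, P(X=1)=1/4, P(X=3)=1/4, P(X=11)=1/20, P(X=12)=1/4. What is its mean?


E[X] = sum(x * P(x))
= -2*1/5 + 1*1/4 + 3*1/4 + 11*1/20 + 12*1/4
= 83/20

83/20


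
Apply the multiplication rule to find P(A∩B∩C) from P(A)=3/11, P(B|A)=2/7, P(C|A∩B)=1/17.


P(A∩B∩C) = P(A) * P(B|A) * P(C|A∩B)
= 3/11 * 2/7 * 1/17
= 6/77 * 1/17 = 6/1309

6/1309


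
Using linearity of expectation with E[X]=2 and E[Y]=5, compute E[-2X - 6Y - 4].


E[-2X - 6Y - 4] = -2*E[X] - 6*E[Y] - 4
= (-2)*(2) + (-6)*(5) + (-4)
= -4 - 30 - 4 = -38

-38


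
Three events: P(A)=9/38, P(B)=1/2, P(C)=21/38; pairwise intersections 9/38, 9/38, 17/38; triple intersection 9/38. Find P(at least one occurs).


P(A∪B∪C) = P(A)+P(B)+P(C) - P(AB)-P(AC)-P(BC) + P(ABC)
= 9/38+1/2+21/38 - 9/38-9/38-17/38 + 9/38
= 23/38

23/38


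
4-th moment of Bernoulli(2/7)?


For Bernoulli: X in {0,1}
E[X^4] = 0^4*(1-2/7) + 1^4*2/7 = 2/7

2/7


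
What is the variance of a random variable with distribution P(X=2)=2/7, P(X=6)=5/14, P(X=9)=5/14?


E[X] = 83/14, E[X^2] = 601/14
Var(X) = E[X^2] - (E[X])^2 = 601/14 - (83/14)^2 = 1525/196

1525/196


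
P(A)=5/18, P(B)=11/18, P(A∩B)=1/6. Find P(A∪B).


P(A∪B) = P(A) + P(B) - P(A∩B)
= 5/18 + 11/18 - 1/6 = 13/18

13/18


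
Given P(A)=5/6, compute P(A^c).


P(A') = 1 - P(A) = 1 - 5/6 = 1/6

1/6


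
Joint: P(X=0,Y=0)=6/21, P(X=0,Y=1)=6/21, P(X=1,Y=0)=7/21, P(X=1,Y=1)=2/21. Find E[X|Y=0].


P(Y=0) = 13/21
E[X|Y=0] = (0*6 + 1*7)/13 = 7/13

7/13


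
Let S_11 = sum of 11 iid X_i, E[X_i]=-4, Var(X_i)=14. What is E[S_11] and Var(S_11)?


E[S_n] = n*mu = 11*-4 = -44
Var(S_n) = n*sigma^2 = 11*14 = 154

E[S_11]=-44, Var(S_11)=154


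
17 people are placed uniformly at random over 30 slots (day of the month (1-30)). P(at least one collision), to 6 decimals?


P(all different) = prod((30-i)/30 for i=0..16) = 0.003299
P(at least one match) = 1 - 0.003299 = 0.996701

0.996701


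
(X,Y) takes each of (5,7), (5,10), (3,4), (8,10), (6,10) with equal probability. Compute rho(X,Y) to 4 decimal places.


Cov(X,Y) = 3.1200, Var(X) = 2.6400, Var(Y) = 5.7600
rho = Cov/(sqrt(VarX)*sqrt(VarY)) = 0.8001

0.8001


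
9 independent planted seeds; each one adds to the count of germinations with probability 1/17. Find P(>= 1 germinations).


P(at least one) = 1 - P(none)
P(none) = (1 - 1/17)^9 = (16/17)^9 = 68719476736/118587876497
P(at least one) = 1 - 68719476736/118587876497 = 49868399761/118587876497

49868399761/118587876497


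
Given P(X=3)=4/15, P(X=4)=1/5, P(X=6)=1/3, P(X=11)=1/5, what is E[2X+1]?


E[2X+1] = sum(g(x)*P(x))
= 7*4/15 + 9*1/5 + 13*1/3 + 23*1/5
= 63/5

63/5


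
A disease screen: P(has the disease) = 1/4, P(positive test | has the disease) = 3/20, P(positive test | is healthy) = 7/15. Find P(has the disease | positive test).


P(A) = P(A|B)P(B) + P(A|B')P(B') = 3/20*1/4 + 7/15*3/4 = 31/80
P(B|A) = P(A|B)P(B)/P(A) = (3/80)/(31/80) = 3/31

3/31


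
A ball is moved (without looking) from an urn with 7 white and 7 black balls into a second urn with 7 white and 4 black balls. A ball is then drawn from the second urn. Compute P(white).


P(transfer white) = 7/14 = 1/2; P(transfer black) = 1/2
If white transferred: Urn II has 8 white of 12, so P(white|white moved) = 2/3
If black transferred: Urn II has 7 white of 12, so P(white|black moved) = 7/12
By total probability: P(white) = 1/2*2/3 + 1/2*7/12 = 5/8

5/8


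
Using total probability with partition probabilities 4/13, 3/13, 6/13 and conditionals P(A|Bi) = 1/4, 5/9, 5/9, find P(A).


P(A) = P(A|B1)P(B1) + P(A|B2)P(B2) + P(A|B3)P(B3)
= 1/4*4/13 + 5/9*3/13 + 5/9*6/13
= 1/13 + 5/39 + 10/39 = 6/13

6/13


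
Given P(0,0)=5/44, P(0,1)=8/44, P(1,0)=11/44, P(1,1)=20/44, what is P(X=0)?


P(X=0) = P(0,0)+P(0,1) = 5/44 + 8/44 = 13/44

13/44


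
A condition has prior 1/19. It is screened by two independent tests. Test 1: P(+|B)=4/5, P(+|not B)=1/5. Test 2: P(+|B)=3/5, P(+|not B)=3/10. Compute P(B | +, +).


After test 1: P(+) = 4/5*1/19 + 1/5*18/19 = 22/95
P(B|+) = (4/95)/(22/95) = 2/11
After test 2 (use post1 as new prior): P(+) = 3/5*2/11 + 3/10*9/11 = 39/110
P(B|+,+) = (6/55)/(39/110) = 4/13

4/13


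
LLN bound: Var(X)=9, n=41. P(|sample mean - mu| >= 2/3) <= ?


Var(Xbar) = Var(X)/n = 9/41
Chebyshev: P(|Xbar-mu| >= 2/3) <= Var(Xbar)/(2/3)^2 = (9/41)/(4/9) = 81/164

81/164


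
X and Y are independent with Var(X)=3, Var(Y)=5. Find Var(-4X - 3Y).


Independence => Cov(X,Y)=0
Var(-4X - 3Y) = (-4)^2*Var(X) + (-3)^2*Var(Y)
= 16*3 + 9*5 = 93

93


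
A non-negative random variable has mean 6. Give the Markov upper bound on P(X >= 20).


Markov: P(X >= a) <= E[X]/a
P(X >= 20) <= 6/20 = 3/10

3/10


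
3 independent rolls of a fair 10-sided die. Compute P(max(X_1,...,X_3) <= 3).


P(max <= 3) = P(all X_i <= 3) = (P(X_1 <= 3))^3
= (3/10)^3 = 27/1000

27/1000


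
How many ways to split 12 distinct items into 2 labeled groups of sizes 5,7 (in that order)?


12! = 479001600
Denominator: 5!=120 * 7!=5040
Coefficient = 479001600 / 604800 = 792

792


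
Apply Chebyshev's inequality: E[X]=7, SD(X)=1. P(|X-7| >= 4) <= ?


k = 4/1 = 4
Chebyshev: P(|X-mu| >= k*sigma) <= 1/k^2 = 1/4^2 = 1/16

1/16


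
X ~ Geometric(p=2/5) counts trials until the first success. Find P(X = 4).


P(X=4) = (1-p)^3 * p = (3/5)^3 * 2/5
= 27/125 * 2/5 = 54/625

54/625


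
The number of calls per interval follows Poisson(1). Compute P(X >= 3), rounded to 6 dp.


P(X>=3) = 1 - P(X<=2) = 1 - (e^(-1)*1^0/0! + e^(-1)*1^1/1! + e^(-1)*1^2/2!)
≈ 1 - (0.3678794412 + 0.3678794412 + 0.1839397206)
= 1 - 0.9196986030 = 0.0803013970
≈ 0.080301

0.080301


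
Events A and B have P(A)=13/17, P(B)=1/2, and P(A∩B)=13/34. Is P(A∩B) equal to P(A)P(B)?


P(A)*P(B) = 13/17*1/2 = 13/34
P(A∩B) = 13/34, which equals P(A)P(B), so independent

Yes, A and B are independent


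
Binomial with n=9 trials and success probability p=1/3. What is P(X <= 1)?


P(X<=1) = P(X=0) + P(X=1)
= 512/19683 + 256/2187
= 2816/19683

2816/19683


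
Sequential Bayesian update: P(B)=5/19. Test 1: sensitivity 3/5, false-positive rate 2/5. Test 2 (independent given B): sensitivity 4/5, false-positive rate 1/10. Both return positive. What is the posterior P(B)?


After test 1: P(+) = 3/5*5/19 + 2/5*14/19 = 43/95
P(B|+) = (3/19)/(43/95) = 15/43
After test 2 (use post1 as new prior): P(+) = 4/5*15/43 + 1/10*28/43 = 74/215
P(B|+,+) = (12/43)/(74/215) = 30/37

30/37


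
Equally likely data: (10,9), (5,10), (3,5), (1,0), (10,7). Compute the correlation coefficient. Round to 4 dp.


Cov(X,Y) = 9.0400, Var(X) = 13.3600, Var(Y) = 12.5600
rho = Cov/(sqrt(VarX)*sqrt(VarY)) = 0.6979

0.6979


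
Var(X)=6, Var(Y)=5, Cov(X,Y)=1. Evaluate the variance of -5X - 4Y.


Var(-5X - 4Y) = (-5)^2*Var(X) + (-4)^2*Var(Y) + 2*(-5)*(-4)*Cov(X,Y)
= 25*6 + 16*5 + 40*1
= 150 + 80 + 40 = 270

270


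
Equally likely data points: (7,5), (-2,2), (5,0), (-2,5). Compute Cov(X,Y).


E[X]=2, E[Y]=3, E[XY]=21/4
Cov(X,Y) = E[XY] - E[X]E[Y] = 21/4 - 2*3 = -3/4

-3/4


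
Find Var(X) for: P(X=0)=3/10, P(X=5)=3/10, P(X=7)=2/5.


E[X] = 43/10, E[X^2] = 271/10
Var(X) = E[X^2] - (E[X])^2 = 271/10 - (43/10)^2 = 861/100

861/100


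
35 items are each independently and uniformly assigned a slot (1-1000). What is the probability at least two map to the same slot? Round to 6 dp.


P(all different) = prod((1000-i)/1000 for i=0..34) = 0.547735
P(at least one match) = 1 - 0.547735 = 0.452265

0.452265


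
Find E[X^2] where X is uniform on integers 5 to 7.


E[X^2] = (1/3) * sum(x^2 for x=5..7)
= 110/3

110/3


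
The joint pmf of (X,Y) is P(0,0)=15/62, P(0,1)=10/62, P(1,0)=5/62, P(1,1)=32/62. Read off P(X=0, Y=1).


Read from table: P(X=0, Y=1) = 10/62 = 5/31

5/31


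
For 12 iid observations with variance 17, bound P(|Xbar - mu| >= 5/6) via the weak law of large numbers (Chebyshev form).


Var(Xbar) = Var(X)/n = 17/12
Chebyshev: P(|Xbar-mu| >= 5/6) <= Var(Xbar)/(5/6)^2 = (17/12)/(25/36) = 51/25
Bound exceeds 1, so trivial bound: 1

1


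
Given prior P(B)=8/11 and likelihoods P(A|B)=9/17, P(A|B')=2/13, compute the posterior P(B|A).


P(A) = P(A|B)P(B) + P(A|B')P(B') = 9/17*8/11 + 2/13*3/11 = 1038/2431
P(B|A) = P(A|B)P(B)/P(A) = (72/187)/(1038/2431) = 156/173

156/173


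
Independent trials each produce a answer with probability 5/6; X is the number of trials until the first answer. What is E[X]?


For geometric (trials until first success), E[X] = 1/p = 1/(5/6) = 6/5

6/5


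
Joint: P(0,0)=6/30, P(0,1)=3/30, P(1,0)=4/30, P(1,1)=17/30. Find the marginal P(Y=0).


P(Y=0) = P(0,0)+P(1,0) = 6/30 + 4/30 = 10/30 = 1/3

1/3


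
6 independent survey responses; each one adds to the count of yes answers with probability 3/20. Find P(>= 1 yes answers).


P(at least one) = 1 - P(none)
P(none) = (1 - 3/20)^6 = (17/20)^6 = 24137569/64000000
P(at least one) = 1 - 24137569/64000000 = 39862431/64000000

39862431/64000000


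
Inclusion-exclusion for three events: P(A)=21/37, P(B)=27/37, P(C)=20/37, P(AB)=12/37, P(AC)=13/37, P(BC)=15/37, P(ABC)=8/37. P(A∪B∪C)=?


P(A∪B∪C) = P(A)+P(B)+P(C) - P(AB)-P(AC)-P(BC) + P(ABC)
= 21/37+27/37+20/37 - 12/37-13/37-15/37 + 8/37
= 36/37

36/37


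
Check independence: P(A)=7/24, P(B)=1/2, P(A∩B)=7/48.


P(A)*P(B) = 7/24*1/2 = 7/48
P(A∩B) = 7/48, which equals P(A)P(B), so independent

Yes, A and B are independent


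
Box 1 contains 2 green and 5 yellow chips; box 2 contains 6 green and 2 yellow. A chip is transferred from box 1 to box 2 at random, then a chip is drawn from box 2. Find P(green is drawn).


P(transfer green) = 2/7; P(transfer yellow) = 5/7
If green transferred: Urn II has 7 green of 9, so P(green|green moved) = 7/9
If yellow transferred: Urn II has 6 green of 9, so P(green|yellow moved) = 2/3
By total probability: P(green) = 2/7*7/9 + 5/7*2/3 = 44/63

44/63


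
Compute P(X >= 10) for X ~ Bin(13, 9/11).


P(X>=10) = P(X=10) + P(X=11) + P(X=12) + P(X=13)
= 725251155408/3138428376721 + 9790890598008/34522712143931 + 7343167948506/34522712143931 + 2541865828329/34522712143931
= 2513971553121/3138428376721

2513971553121/3138428376721


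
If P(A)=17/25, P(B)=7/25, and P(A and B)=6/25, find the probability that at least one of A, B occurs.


P(A∪B) = P(A) + P(B) - P(A∩B)
= 17/25 + 7/25 - 6/25 = 18/25

18/25
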